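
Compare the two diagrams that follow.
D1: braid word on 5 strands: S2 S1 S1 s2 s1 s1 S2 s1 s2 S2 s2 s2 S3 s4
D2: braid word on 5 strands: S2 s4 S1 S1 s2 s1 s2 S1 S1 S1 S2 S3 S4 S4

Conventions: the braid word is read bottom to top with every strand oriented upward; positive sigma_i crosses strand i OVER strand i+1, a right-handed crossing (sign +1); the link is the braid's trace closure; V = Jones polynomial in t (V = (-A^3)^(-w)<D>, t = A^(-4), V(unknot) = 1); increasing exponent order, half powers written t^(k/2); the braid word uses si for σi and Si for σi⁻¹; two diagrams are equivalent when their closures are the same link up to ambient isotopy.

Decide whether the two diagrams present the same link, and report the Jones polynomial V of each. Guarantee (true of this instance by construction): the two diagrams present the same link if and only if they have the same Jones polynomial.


equivalent: no
V(D1) = -t^-1 + 2 - t + 2t^2 - t^3 + t^4 - t^5  (w +2, c 14, <D> = -A^-14 + A^-10 - A^-6 + 2A^-2 - A^2 + 2A^6 - A^10)
D2 (bracket A^-14 - A^-10 + 2A^-6 - A^-2 + A^2 - A^6; 14 crossings at w = -6): V = -t^-6 + t^-5 - t^-4 + 2t^-3 - t^-2 + t^-1
why: comparing 2 Jones polynomials yields 2 groups


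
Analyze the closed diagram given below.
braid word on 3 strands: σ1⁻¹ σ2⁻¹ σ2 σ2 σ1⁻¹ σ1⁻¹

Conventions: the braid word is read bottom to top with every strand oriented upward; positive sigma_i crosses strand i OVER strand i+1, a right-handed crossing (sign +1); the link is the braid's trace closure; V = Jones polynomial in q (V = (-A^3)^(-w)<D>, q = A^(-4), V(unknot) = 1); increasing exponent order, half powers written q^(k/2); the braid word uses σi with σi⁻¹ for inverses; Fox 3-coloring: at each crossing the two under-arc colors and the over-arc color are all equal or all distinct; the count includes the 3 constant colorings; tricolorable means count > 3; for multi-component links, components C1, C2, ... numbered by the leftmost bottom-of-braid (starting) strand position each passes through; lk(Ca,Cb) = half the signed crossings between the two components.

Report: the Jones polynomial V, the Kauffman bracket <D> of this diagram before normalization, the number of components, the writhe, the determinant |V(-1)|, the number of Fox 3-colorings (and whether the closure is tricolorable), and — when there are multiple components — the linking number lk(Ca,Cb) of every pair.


Jones polynomial: V(q) = -q^-4 + q^-3 + q^-1
<D> = A^-2 + A^6 - A^10; writhe -2
components 1, writhe -2 (6 crossings)
3-colorings: 9 of 3^6, det 3 — tricolorable
note: V spans 3 powers of q: at least 3 crossings in any diagram


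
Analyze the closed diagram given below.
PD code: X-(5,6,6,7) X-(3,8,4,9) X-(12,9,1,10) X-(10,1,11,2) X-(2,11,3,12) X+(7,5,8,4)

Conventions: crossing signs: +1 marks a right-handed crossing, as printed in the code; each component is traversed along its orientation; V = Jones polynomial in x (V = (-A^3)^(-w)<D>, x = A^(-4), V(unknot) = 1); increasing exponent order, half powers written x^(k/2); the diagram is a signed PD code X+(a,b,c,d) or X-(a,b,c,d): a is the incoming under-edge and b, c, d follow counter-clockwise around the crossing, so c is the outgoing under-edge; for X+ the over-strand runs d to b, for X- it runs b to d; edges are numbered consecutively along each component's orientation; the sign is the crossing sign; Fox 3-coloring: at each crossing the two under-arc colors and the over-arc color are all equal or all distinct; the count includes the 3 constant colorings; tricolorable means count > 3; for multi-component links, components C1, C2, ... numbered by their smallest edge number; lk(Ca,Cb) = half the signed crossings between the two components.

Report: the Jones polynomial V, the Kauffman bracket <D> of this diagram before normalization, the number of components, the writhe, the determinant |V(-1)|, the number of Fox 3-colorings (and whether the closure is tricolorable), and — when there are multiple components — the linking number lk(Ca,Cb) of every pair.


Jones polynomial: V(x) = -x^-4 + x^-3 + x^-1
<D> = A^-8 + 1 - A^4; writhe -4
components 1, writhe -4 (6 crossings)
3-colorings: 9 of 3^6, det 3 — tricolorable
note: V spans 3 powers of x: at least 3 crossings in any diagram


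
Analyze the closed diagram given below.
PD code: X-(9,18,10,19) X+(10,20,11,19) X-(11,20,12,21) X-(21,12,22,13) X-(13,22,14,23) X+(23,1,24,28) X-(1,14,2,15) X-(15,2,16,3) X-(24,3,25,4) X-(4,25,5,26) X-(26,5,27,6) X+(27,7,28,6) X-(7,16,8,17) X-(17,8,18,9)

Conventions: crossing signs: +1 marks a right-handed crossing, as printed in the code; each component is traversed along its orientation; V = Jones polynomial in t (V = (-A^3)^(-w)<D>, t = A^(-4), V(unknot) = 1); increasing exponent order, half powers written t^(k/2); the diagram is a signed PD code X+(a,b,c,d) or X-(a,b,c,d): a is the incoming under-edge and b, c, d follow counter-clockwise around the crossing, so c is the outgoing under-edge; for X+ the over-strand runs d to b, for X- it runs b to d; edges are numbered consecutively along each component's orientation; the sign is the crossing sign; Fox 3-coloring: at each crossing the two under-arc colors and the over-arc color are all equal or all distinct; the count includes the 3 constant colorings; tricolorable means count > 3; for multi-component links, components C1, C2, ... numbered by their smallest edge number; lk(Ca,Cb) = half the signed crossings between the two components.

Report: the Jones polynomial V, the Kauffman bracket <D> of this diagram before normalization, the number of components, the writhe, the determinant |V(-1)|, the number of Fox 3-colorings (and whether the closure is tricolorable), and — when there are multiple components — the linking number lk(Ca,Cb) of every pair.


V = -t^-12 + 2t^-11 - 3t^-10 + 4t^-9 - 5t^-8 + 4t^-7 - 3t^-6 + 3t^-5 - t^-4 + t^-3
<D> = A^-12 - A^-8 + 3A^-4 - 3 + 4A^4 - 5A^8 + 4A^12 - 3A^16 + 2A^20 - A^24 (w = -8)
1 component over 14 crossings, w = -8
9 Fox colorings among 3^14, |V(-1)| = 27: tricolorable
why: V spans 9 powers of t: at least 9 crossings in any diagram


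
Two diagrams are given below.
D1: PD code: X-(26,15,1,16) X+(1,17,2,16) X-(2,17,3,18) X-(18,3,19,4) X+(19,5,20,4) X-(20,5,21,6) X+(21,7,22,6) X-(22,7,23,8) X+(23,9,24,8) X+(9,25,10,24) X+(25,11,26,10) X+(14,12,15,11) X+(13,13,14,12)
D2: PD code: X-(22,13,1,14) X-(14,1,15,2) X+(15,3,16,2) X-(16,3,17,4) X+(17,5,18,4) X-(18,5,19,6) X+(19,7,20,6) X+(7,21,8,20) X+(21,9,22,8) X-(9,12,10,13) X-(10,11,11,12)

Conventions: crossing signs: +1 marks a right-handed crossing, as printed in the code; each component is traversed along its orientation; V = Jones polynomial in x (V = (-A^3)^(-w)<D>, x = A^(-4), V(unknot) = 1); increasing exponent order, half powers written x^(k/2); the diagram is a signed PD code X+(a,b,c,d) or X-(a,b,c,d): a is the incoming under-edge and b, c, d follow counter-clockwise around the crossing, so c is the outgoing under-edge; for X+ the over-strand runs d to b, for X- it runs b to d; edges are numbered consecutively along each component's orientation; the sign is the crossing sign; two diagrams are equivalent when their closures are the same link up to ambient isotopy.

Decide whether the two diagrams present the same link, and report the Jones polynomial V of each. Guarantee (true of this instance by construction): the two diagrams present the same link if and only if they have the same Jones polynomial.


equivalent: yes
D1 (bracket -A^9; 13 crossings at w = +3): V = 1
D2 (bracket -A^-3; 11 crossings at w = -1): V = 1
key observation: Reidemeister moves carry D1 (13 crossings) to D2 (11)


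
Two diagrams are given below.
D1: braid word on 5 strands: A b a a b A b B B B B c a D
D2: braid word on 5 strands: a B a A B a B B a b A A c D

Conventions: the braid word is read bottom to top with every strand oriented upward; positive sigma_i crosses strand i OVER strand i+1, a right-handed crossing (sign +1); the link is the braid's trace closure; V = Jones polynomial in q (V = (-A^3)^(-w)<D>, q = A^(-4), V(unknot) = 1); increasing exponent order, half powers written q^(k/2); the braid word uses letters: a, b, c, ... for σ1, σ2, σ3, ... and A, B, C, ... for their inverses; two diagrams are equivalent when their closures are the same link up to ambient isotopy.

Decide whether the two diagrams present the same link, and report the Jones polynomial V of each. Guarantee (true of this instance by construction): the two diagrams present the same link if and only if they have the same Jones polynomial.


equivalent: no
D1 (bracket A^-8 - A^-4 + 1 - A^4 + A^8; 14 crossings at w = 0): V = q^-2 - q^-1 + 1 - q + q^2
D2 (bracket A^-10 - A^-6 + 2A^-2 - 2A^2 + 2A^6 - 2A^10 + A^14; 14 crossings at w = -2): V = q^-5 - 2q^-4 + 2q^-3 - 2q^-2 + 2q^-1 - 1 + q
key observation: 2 classes among 2 diagrams; unequal V(q) rules out equality


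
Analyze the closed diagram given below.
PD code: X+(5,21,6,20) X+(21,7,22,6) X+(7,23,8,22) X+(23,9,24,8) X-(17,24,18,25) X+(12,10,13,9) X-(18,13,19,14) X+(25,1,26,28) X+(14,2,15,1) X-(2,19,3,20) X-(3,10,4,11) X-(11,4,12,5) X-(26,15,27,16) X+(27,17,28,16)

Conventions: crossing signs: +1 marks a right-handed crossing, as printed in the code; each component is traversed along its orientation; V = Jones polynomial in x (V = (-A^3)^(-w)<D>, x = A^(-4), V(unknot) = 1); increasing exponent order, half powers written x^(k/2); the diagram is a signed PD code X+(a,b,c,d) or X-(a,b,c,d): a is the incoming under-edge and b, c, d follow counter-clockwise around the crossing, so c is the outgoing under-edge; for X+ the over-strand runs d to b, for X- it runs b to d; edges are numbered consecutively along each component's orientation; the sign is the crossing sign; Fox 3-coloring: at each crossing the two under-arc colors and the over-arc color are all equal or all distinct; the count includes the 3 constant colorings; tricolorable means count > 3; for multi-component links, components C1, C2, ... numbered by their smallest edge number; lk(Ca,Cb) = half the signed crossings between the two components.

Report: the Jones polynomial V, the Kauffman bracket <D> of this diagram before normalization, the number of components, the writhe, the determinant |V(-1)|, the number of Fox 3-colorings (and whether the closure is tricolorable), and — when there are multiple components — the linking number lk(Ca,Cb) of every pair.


Jones polynomial: V(x) = x^-1 - 1 + 2x - 2x^2 + 2x^3 - 2x^4 + x^5
<D> = A^-14 - 2A^-10 + 2A^-6 - 2A^-2 + 2A^2 - A^6 + A^10; writhe +2
components 1, writhe +2 (14 crossings)
3-colorings: 3 of 3^14, det 11 — not tricolorable
note: the span of V is 6, forcing >= 6 crossings in any diagram


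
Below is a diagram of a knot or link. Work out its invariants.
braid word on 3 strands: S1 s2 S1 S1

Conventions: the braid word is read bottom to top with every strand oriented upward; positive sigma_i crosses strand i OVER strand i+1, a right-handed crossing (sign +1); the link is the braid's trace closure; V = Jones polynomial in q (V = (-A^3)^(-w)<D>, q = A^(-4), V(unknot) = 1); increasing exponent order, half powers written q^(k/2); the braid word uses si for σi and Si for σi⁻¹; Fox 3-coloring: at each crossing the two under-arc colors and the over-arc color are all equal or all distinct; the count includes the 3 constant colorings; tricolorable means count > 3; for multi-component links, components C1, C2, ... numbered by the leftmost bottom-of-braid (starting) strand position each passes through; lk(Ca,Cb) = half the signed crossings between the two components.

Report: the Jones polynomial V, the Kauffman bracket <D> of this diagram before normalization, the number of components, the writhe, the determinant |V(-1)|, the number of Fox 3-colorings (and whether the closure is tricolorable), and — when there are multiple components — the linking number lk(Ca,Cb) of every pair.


V(q) = -q^-4 + q^-3 + q^-1
bracket: A^-2 + A^6 - A^10, w = -2
1 component, writhe -2, over 4 crossings
det 3, colorings 9 of 3^4 — tricolorable
observation: w = -2 (over 4 crossings) is diagram-only; (-A^3)^(2) removes it from V


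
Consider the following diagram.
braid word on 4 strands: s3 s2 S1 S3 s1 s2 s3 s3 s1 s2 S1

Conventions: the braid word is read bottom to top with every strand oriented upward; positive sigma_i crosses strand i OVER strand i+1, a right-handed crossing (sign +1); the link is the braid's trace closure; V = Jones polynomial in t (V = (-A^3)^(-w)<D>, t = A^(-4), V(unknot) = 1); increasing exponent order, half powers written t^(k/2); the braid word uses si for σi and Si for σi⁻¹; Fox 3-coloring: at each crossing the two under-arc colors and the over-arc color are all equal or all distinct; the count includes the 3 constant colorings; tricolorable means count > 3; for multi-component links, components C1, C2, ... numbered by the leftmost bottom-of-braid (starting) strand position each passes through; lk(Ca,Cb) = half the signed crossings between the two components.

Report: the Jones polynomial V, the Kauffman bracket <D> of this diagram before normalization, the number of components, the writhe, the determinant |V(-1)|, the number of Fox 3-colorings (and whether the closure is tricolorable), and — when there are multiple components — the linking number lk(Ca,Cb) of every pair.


V = t - t^2 + 2t^3 - t^4 + t^5 - t^6
<D> = A^-9 - A^-5 + A^-1 - 2A^3 + A^7 - A^11 (w = +5)
1 component over 11 crossings, w = +5
3 Fox colorings among 3^11, |V(-1)| = 7: not tricolorable
why: the span of V is 5, forcing >= 5 crossings in any diagram


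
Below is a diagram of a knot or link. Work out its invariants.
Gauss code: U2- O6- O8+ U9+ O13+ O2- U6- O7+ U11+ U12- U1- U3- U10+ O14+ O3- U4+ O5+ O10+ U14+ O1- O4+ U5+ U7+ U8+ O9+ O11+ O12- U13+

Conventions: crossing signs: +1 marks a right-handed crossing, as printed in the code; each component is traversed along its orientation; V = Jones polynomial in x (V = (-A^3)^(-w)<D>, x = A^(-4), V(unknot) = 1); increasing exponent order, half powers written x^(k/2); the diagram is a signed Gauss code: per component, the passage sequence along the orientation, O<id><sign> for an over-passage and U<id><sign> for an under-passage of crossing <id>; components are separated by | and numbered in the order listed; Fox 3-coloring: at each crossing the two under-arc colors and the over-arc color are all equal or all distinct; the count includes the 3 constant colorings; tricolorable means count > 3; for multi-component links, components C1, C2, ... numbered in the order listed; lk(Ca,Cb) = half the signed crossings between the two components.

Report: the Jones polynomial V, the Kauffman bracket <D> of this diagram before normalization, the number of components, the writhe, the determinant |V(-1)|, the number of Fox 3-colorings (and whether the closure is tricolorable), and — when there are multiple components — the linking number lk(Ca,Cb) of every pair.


V = x + x^3 - x^4
<D> = -A^-4 + 1 + A^8 (w = +4)
1 component over 14 crossings, w = +4
9 Fox colorings among 3^14, |V(-1)| = 3: tricolorable
why: V spans 3 powers of x: at least 3 crossings in any diagram


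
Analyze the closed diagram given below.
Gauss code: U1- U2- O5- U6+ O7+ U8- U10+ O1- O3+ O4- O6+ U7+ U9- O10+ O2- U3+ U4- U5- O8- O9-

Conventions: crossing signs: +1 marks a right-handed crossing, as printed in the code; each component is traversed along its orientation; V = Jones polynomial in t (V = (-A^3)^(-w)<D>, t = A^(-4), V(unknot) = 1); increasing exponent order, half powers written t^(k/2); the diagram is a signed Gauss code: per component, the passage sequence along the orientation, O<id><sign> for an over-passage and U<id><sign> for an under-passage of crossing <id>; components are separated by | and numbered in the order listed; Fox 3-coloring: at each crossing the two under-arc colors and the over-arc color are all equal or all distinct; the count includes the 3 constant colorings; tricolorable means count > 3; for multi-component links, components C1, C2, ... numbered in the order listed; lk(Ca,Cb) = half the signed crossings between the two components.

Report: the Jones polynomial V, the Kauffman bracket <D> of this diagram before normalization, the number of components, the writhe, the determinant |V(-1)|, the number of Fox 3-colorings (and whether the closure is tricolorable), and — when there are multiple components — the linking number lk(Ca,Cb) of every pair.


V(t) = -t^-5 + t^-4 - t^-3 + 2t^-2 - t^-1 + 2 - t
bracket: -A^-10 + 2A^-6 - A^-2 + 2A^2 - A^6 + A^10 - A^14, w = -2
1 component, writhe -2, over 10 crossings
det 9, colorings 9 of 3^10 — tricolorable
observation: |V(-1)| = 9: so tricolorable, since 3 divides 9


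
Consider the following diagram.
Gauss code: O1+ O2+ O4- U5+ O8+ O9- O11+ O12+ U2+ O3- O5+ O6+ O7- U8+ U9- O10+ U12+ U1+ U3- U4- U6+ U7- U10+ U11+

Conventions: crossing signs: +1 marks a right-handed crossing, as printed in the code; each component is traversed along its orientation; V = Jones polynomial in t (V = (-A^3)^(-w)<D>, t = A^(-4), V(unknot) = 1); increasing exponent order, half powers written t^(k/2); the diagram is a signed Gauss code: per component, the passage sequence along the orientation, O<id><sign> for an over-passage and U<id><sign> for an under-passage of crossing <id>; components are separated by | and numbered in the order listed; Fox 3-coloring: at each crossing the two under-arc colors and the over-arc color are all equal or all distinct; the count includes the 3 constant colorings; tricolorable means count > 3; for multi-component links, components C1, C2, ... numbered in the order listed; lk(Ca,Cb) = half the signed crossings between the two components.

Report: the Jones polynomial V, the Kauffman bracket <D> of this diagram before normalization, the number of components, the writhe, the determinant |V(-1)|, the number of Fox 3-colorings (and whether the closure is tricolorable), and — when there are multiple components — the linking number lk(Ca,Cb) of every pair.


V = t + t^3 - t^4
<D> = -A^-4 + 1 + A^8 (w = +4)
1 component over 12 crossings, w = +4
9 Fox colorings among 3^12, |V(-1)| = 3: tricolorable
why: w = +4 (over 12 crossings) is diagram-only; (-A^3)^(-4) removes it from V


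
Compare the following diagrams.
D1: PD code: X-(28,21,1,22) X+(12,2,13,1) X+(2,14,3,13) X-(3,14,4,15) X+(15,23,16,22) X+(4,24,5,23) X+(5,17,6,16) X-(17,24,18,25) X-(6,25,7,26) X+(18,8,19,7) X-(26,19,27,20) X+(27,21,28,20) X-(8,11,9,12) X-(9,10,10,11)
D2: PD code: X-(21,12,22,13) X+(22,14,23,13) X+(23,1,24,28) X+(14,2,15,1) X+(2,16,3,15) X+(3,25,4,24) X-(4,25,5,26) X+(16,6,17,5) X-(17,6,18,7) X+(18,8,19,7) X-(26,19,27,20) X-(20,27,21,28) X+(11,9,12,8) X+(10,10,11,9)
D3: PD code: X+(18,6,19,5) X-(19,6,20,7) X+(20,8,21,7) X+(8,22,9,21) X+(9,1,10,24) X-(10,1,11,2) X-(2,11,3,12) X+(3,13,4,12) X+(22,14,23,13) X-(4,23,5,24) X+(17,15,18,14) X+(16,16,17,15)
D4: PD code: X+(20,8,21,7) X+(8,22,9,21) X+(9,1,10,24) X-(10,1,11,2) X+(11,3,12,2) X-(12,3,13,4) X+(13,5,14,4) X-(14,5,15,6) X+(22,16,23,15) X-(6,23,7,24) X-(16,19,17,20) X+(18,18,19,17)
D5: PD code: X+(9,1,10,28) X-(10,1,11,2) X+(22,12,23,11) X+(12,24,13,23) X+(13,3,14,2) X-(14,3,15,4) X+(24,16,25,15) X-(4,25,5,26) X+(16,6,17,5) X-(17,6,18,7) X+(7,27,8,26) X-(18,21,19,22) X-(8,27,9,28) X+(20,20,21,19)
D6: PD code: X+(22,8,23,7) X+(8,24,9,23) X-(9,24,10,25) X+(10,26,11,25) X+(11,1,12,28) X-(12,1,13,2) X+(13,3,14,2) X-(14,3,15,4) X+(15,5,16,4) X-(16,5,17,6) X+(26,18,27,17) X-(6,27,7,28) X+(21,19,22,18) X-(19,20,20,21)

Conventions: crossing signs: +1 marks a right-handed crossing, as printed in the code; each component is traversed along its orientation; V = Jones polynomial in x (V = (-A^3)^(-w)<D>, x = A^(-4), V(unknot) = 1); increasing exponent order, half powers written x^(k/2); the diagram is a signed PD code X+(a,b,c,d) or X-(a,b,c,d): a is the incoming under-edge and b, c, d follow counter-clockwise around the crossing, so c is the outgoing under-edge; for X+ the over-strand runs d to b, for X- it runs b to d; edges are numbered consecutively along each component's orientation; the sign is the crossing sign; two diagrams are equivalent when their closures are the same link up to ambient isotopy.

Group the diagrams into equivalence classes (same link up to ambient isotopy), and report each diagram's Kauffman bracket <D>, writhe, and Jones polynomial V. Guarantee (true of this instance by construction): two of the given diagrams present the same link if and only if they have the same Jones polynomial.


equivalence classes: {D1, D2, D3, D4, D5, D6}
D1 (bracket -A^-16 + A^-12 + A^-4; 14 crossings at w = 0): V = x + x^3 - x^4
V(D2) = x + x^3 - x^4  [14 crossings, <D> = -A^-4 + 1 + A^8, w = +4]
V(D3) = x + x^3 - x^4  [12 crossings, <D> = -A^-4 + 1 + A^8, w = +4]
D4 (bracket -A^-10 + A^-6 + A^2; 12 crossings at w = +2): V = x + x^3 - x^4
V(D5) = x + x^3 - x^4  (w +2, c 14, <D> = -A^-10 + A^-6 + A^2)
V(D6) = x + x^3 - x^4  (w +2, c 14, <D> = -A^-10 + A^-6 + A^2)
observation: all 6 diagrams share one V(x), hence one class


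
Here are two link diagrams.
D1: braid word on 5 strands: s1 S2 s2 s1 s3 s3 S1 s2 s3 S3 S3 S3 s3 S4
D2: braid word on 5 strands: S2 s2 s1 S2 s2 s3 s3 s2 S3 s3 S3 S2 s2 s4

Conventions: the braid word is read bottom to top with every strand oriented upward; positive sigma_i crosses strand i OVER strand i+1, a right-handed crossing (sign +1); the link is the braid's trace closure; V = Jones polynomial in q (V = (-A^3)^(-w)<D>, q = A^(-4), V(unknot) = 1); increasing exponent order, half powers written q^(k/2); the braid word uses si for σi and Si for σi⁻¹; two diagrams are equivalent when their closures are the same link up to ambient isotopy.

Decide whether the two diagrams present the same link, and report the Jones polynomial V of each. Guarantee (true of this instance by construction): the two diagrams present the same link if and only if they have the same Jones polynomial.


equivalent: yes
D1 (bracket A^6; 14 crossings at w = +2): V = 1
D2 (bracket A^12; 14 crossings at w = +4): V = 1
key observation: Markov moves rewrite D1 (14 crossings) into D2 (14)


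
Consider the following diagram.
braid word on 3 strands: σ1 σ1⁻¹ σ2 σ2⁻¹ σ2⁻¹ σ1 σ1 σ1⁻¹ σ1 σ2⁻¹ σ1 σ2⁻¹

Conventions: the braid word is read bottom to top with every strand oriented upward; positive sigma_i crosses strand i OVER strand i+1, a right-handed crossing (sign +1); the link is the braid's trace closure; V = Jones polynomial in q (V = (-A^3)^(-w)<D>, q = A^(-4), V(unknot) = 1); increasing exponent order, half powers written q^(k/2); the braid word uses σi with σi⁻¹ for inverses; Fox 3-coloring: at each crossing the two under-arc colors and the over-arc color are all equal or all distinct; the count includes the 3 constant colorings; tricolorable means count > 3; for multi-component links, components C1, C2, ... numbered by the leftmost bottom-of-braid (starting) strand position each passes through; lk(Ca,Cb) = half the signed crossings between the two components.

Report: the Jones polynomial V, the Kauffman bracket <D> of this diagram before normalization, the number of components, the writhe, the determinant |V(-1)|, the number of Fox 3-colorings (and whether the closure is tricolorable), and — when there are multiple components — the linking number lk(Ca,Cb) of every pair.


V(q) = -q^-3 + 2q^-2 - 2q^-1 + 3 - 2q + 2q^2 - q^3
bracket: -A^-12 + 2A^-8 - 2A^-4 + 3 - 2A^4 + 2A^8 - A^12, w = 0
1 component, writhe 0, over 12 crossings
det 13, colorings 3 of 3^12 — not tricolorable
observation: inverse pairs cancel, leaving σ2⁻¹ σ1 σ1 σ2⁻¹ σ1 σ2⁻¹


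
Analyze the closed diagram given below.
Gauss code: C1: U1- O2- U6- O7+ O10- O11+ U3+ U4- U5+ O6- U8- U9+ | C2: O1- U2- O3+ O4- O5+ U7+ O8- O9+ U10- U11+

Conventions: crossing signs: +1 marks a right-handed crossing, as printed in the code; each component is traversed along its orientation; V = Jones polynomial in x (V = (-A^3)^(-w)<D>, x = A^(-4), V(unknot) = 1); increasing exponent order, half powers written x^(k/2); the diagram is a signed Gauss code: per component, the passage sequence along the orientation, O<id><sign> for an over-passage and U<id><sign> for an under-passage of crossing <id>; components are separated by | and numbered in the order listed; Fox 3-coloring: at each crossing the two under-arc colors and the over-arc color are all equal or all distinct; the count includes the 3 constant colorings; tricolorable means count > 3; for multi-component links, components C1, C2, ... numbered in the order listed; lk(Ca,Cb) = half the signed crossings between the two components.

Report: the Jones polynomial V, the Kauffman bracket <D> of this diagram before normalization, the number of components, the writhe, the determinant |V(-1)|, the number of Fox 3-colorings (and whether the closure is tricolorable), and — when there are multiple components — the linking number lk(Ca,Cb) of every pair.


V(x) = x^(-7/2) - 2x^(-5/2) + x^(-3/2) - 2x^(-1/2) + x^(1/2) - x^(3/2)
bracket: A^-9 - A^-5 + 2A^-1 - A^3 + 2A^7 - A^11, w = -1
2 components, writhe -1, over 11 crossings
lk(C1,C2) = 0
det 8, colorings 3 of 3^11 — not tricolorable
observation: w = -1 (over 11 crossings) is diagram-only; (-A^3)^(1) removes it from V


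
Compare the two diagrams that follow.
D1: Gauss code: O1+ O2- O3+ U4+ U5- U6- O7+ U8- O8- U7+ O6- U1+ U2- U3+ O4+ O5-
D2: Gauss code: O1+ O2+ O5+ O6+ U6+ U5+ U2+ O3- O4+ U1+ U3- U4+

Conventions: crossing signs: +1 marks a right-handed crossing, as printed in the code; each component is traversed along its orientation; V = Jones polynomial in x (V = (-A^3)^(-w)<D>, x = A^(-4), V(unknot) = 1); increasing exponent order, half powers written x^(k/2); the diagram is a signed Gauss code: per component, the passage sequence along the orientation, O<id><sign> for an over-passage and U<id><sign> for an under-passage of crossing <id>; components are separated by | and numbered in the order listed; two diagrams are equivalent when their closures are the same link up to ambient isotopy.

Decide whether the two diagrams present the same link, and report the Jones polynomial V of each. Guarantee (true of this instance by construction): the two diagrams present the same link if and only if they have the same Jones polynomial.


same link: yes
V(D1) = 1  [8 crossings, <D> = 1, w = 0]
D2 (bracket A^12; 6 crossings at w = +4): V = 1
note: from 8 to 6 crossings by R-moves: one link, two diagrams


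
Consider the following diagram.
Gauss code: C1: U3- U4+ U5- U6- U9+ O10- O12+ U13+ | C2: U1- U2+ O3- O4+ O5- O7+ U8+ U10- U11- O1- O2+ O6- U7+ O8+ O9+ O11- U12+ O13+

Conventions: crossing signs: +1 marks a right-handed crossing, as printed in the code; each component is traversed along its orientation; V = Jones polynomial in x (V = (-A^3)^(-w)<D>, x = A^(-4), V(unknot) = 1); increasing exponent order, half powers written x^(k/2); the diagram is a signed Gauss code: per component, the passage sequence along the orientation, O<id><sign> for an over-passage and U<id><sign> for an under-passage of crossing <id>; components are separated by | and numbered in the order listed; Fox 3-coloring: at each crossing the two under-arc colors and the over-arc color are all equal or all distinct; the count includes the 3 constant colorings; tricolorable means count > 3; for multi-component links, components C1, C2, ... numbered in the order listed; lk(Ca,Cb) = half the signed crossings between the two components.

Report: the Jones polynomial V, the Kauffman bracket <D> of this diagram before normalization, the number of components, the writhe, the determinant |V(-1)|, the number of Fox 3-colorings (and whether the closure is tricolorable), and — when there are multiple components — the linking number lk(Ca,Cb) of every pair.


V(x) = -x^(-3/2) + x^(-1/2) - 2x^(1/2) + x^(3/2) - 2x^(5/2) + x^(7/2)
bracket: -A^-11 + 2A^-7 - A^-3 + 2A - A^5 + A^9, w = +1
2 components, writhe +1, over 13 crossings
lk(C1,C2) = 0
det 8, colorings 3 of 3^13 — not tricolorable
observation: every pair of the 2 components has lk = 0


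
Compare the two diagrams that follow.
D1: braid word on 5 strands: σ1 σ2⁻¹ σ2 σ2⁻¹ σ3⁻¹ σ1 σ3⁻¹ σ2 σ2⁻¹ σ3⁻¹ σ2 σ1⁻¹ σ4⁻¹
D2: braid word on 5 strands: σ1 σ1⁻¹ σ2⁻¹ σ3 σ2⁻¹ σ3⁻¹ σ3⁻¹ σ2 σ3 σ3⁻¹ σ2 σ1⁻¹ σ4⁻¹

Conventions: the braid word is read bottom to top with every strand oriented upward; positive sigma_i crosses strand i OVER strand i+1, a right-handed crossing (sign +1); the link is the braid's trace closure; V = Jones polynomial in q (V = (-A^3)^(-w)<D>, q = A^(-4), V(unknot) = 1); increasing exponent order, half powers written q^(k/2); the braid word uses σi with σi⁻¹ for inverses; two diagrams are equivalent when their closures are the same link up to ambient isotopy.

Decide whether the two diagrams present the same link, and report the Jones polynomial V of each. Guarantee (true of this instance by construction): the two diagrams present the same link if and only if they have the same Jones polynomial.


same link: no
V(D1) = q^(-9/2) - q^(-5/2) - q^(-3/2) - q^(-1/2)  [13 crossings, <D> = A^-7 + A^-3 + A - A^9, w = -3]
D2 (bracket A^-7 + A; 13 crossings at w = -3): V = -q^(-5/2) - q^(-1/2)
note: V(q) takes 2 values over 2 diagrams, fixing the grouping


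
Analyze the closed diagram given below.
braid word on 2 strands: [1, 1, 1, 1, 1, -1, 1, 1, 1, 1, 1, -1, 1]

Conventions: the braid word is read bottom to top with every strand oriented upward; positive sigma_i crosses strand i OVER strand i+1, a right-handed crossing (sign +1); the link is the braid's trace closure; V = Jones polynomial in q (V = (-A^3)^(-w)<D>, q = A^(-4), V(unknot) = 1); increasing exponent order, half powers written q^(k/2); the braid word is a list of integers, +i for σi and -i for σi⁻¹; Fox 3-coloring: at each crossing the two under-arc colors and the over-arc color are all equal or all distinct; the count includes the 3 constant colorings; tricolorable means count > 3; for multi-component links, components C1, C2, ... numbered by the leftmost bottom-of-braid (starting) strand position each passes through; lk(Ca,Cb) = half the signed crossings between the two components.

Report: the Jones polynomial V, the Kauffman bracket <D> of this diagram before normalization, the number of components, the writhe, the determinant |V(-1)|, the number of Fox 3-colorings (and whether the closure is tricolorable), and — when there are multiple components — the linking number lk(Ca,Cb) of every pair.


V = q^4 + q^6 - q^7 + q^8 - q^9 + q^10 - q^11 + q^12 - q^13
<D> = A^-25 - A^-21 + A^-17 - A^-13 + A^-9 - A^-5 + A^-1 - A^3 - A^11 (w = +9)
1 component over 13 crossings, w = +9
9 Fox colorings among 3^13, |V(-1)| = 9: tricolorable
why: the word shrinks to σ1 σ1 σ1 σ1 σ1 σ1 σ1 σ1 σ1 after cancelling


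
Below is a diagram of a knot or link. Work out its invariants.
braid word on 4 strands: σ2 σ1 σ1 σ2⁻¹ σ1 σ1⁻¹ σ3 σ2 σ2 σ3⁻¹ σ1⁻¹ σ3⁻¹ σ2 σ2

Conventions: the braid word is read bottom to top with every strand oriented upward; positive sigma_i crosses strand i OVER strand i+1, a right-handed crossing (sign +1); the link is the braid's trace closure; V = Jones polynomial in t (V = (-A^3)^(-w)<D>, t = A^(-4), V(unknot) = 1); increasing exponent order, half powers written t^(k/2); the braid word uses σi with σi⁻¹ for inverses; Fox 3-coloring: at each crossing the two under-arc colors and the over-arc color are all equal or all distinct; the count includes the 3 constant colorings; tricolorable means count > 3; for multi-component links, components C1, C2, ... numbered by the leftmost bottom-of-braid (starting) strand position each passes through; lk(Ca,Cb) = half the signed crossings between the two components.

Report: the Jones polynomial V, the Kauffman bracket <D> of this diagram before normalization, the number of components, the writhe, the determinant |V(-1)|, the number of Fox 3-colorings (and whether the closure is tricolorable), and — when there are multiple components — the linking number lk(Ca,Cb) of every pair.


Jones polynomial: V(t) = -t^(-1/2) + 2t^(1/2) - 3t^(3/2) + 4t^(5/2) - 5t^(7/2) + 4t^(9/2) - 4t^(11/2) + 2t^(13/2) - t^(15/2)
<D> = -A^-18 + 2A^-14 - 4A^-10 + 4A^-6 - 5A^-2 + 4A^2 - 3A^6 + 2A^10 - A^14; writhe +4
components 2, writhe +4 (14 crossings)
linking number lk(C1,C2) = +3
3-colorings: 3 of 3^14, det 26 — not tricolorable
note: the word shrinks to σ2 σ1 σ1 σ2⁻¹ σ3 σ2 σ2 σ3⁻¹ σ1⁻¹ σ3⁻¹ σ2 σ2 after cancelling


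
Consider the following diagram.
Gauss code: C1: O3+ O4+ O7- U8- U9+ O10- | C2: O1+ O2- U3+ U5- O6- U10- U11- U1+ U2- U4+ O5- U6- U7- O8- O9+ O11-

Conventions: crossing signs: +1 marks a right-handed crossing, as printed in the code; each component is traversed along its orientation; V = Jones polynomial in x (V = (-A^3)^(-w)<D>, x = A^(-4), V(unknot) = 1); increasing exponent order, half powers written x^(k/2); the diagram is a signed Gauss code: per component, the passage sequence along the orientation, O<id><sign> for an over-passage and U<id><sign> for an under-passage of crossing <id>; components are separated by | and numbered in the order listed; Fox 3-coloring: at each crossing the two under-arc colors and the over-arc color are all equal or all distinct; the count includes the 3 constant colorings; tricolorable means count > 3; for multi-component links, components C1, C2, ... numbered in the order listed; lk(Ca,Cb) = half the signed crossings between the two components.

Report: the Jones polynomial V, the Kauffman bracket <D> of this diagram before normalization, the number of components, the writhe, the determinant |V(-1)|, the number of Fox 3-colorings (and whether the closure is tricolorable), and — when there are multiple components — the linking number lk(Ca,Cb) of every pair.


Jones polynomial: V(x) = x^(-9/2) - x^(-5/2) - x^(-3/2) - x^(-1/2)
<D> = A^-7 + A^-3 + A - A^9; writhe -3
components 2, writhe -3 (11 crossings)
linking number lk(C1,C2) = 0
3-colorings: 27 of 3^11, det 0 — tricolorable
note: det 0 = |V(-1)|; divisible by 3, so tricolorable


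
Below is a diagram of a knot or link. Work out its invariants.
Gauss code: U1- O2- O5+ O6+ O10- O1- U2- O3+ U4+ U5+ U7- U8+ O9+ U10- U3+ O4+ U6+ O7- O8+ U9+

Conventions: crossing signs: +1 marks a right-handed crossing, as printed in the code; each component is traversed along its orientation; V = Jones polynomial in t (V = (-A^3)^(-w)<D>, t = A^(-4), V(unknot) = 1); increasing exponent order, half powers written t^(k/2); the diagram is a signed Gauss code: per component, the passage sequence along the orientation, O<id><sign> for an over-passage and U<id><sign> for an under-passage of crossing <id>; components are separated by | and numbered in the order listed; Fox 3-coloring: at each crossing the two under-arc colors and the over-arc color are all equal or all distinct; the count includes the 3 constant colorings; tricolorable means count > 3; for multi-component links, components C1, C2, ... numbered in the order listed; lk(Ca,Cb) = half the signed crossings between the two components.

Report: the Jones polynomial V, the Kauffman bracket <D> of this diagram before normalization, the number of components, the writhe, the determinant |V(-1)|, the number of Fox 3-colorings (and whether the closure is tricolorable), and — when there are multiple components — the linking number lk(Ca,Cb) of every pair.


Jones polynomial: V(t) = t + t^3 - t^4
<D> = -A^-10 + A^-6 + A^2; writhe +2
components 1, writhe +2 (10 crossings)
3-colorings: 9 of 3^10, det 3 — tricolorable
note: |V(-1)| = 3: so tricolorable, since 3 divides 3


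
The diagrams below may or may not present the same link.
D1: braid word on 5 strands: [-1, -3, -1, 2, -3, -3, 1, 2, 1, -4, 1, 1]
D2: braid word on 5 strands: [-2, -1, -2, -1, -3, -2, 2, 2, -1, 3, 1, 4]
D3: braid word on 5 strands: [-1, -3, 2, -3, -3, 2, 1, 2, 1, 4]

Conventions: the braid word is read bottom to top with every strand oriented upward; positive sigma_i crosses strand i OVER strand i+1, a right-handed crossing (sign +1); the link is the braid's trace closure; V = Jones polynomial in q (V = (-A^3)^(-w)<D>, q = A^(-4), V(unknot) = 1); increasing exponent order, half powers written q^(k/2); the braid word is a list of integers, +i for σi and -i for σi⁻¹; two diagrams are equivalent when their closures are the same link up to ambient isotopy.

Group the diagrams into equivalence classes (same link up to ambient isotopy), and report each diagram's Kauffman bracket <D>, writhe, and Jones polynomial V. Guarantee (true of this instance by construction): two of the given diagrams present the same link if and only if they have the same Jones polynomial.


grouping into links: {D1, D3} | {D2}
V(D1) = -q^-3 + 2q^-2 - 2q^-1 + 3 - 2q + 2q^2 - q^3  (w 0, c 12, <D> = -A^-12 + 2A^-8 - 2A^-4 + 3 - 2A^4 + 2A^8 - A^12)
D2 (bracket A^-2 + A^6 - A^10; 12 crossings at w = -2): V = -q^-4 + q^-3 + q^-1
D3 (bracket -A^-6 + 2A^-2 - 2A^2 + 3A^6 - 2A^10 + 2A^14 - A^18; 10 crossings at w = +2): V = -q^-3 + 2q^-2 - 2q^-1 + 3 - 2q + 2q^2 - q^3
why: 2 values of V(q) split the 3 diagrams


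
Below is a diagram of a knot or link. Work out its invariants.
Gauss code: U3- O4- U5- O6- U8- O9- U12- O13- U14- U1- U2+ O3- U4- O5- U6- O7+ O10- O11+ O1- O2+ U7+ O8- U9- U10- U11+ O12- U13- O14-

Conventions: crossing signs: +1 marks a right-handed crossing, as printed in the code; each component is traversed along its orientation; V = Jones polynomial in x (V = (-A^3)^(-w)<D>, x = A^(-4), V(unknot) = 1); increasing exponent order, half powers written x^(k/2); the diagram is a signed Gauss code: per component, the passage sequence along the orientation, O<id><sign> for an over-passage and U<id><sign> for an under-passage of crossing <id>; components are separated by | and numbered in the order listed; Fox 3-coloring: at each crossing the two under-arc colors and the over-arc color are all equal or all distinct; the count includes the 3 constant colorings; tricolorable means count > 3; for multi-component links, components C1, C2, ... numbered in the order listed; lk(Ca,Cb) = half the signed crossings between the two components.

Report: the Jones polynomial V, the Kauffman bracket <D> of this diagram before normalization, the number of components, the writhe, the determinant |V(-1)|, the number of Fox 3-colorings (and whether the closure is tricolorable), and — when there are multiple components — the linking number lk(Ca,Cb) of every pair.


V = -x^-13 + x^-12 - x^-11 + x^-10 - x^-9 + x^-8 - x^-7 + x^-6 + x^-4
<D> = A^-8 + 1 - A^4 + A^8 - A^12 + A^16 - A^20 + A^24 - A^28 (w = -8)
1 component over 14 crossings, w = -8
9 Fox colorings among 3^14, |V(-1)| = 9: tricolorable
why: w = -8 (over 14 crossings) is diagram-only; (-A^3)^(8) removes it from V


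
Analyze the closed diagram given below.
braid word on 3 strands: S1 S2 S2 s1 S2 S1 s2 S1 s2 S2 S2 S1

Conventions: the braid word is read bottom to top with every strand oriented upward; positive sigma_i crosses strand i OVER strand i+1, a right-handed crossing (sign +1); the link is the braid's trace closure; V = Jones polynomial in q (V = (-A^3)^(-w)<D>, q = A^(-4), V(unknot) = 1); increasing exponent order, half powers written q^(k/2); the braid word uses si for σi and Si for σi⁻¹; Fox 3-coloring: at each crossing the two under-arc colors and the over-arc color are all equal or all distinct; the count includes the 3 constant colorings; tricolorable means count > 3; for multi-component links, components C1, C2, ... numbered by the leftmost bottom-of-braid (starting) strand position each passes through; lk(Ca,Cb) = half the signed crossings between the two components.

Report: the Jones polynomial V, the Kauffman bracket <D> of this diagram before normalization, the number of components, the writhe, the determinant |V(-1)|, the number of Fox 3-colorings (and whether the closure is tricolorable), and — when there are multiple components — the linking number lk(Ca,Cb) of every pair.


V = q^-8 - q^-7 + 2q^-6 - q^-5 + 2q^-4 + q^-2
<D> = A^-10 + 2A^-2 - A^2 + 2A^6 - A^10 + A^14 (w = -6)
3 components over 12 crossings, w = -6
lk(C1,C2): 0
lk(C1,C3) = -2
linking number lk(C2,C3) = -1
3 Fox colorings among 3^12, |V(-1)| = 8: not tricolorable
why: |V(-1)| = 8: so not tricolorable, since 3 does not divide 8
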